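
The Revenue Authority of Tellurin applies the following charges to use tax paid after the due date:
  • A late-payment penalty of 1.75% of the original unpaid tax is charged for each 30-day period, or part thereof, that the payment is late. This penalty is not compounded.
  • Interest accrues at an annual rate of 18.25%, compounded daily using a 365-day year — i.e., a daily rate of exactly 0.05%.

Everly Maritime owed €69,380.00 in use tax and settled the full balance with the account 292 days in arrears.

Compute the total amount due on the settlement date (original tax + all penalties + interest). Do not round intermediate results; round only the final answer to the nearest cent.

€92,424.84

Penalty periods: ⌈292/30⌉ = 10; penalty = 10 × 1.75% × €69,380.00 = €12,141.50
Interest: €69,380.00 × ((1 + 0.0005)^292 − 1) = €69,380.00 × 0.15715397… = €10,903.3421…
Total = €69,380.00 + €12,141.5000 + €10,903.3421… = €92,424.84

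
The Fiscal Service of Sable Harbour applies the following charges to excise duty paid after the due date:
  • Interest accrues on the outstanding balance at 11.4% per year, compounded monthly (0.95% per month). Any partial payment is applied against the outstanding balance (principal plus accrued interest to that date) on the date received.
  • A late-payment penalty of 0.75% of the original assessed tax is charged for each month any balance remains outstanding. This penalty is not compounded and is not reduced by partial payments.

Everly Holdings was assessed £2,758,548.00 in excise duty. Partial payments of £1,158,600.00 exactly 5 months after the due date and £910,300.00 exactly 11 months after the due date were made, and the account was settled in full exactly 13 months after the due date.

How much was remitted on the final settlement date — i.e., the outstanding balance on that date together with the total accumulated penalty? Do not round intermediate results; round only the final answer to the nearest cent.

£1,210,983.14

Balance at month 5: £2,758,548.0000 × (1 + 0.0095)^5 = £2,892,092.3832…
After £1,158,600.00 payment: £2,892,092.3832… − £1,158,600.00 = £1,733,492.3832…
Balance at month 11: £1,733,492.3832… × (1 + 0.0095)^6 = £1,834,678.1020…
After £910,300.00 payment: £1,834,678.1020… − £910,300.00 = £924,378.1020…
Balance at month 13: £924,378.1020… × (1 + 0.0095)^2 = £942,024.7111…
Penalty: 13 × 0.75% × £2,758,548.00 = £268,958.43
Final settlement = outstanding balance + penalty = £942,024.7111… + £268,958.43 = £1,210,983.14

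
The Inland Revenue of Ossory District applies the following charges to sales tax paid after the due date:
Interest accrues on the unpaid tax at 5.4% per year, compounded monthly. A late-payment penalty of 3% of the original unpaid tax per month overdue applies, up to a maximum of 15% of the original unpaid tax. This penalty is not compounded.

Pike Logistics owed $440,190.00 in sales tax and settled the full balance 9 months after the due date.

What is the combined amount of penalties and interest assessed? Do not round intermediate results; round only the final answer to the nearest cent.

Penalty (uncapped): 9 × 3% × $440,190.00 = $118,851.30; cap = 15% × $440,190.00 = $66,028.50 → penalty = $66,028.50
Interest (5.4%/yr ÷ 12 = 0.45%/month): $440,190.00 × ((1 + 0.0045)^9 − 1) = $18,151.9858…
Penalties + interest = $66,028.5000 + $18,151.9858… = $84,180.49

$84,180.49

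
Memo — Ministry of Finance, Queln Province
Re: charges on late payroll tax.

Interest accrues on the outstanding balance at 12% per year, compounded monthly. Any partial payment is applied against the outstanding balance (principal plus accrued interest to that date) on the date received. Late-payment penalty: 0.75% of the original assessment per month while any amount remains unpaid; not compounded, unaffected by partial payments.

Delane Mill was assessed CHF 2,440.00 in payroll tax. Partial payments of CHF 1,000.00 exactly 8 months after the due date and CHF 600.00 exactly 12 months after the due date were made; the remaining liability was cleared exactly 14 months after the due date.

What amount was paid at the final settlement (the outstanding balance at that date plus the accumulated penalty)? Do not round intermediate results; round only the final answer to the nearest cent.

Monthly rate = 12% ÷ 12 = 1%
Balance at month 8: CHF 2,440.0000 × (1 + 0.01)^8 = CHF 2,642.1704…
After CHF 1,000.00 payment: CHF 2,642.1704… − CHF 1,000.00 = CHF 1,642.1704…
Balance at month 12: CHF 1,642.1704… × (1 + 0.01)^4 = CHF 1,708.8491…
After CHF 600.00 payment: CHF 1,708.8491… − CHF 600.00 = CHF 1,108.8491…
Balance at month 14: CHF 1,108.8491… × (1 + 0.01)^2 = CHF 1,131.1369…
Penalty: 14 × 0.75% × CHF 2,440.00 = CHF 256.20
Final settlement = outstanding balance + penalty = CHF 1,131.1369… + CHF 256.20 = CHF 1,387.34

CHF 1,387.34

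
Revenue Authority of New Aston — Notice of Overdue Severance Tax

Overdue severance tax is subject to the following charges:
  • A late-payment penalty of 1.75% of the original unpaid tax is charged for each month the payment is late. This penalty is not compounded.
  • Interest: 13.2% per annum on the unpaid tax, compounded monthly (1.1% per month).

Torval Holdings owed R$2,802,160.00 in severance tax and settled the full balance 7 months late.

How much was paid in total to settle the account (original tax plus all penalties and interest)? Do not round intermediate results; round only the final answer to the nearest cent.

R$3,368,443.19

Late-payment penalty: 7 × 1.75% × R$2,802,160.00 = R$343,264.60
Interest: R$2,802,160.00 × ((1 + 0.011)^7 − 1) = R$2,802,160.00 × 0.0795881… = R$223,018.5926…
Total = R$2,802,160.00 + R$343,264.6000 + R$223,018.5926… = R$3,368,443.19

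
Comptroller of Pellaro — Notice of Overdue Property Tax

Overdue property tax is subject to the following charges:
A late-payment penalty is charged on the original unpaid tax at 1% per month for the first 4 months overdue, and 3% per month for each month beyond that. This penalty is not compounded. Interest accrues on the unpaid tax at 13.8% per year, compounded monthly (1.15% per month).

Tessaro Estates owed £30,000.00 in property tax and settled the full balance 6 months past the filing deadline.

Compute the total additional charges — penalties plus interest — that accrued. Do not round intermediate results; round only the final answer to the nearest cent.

Penalty, months 1–4: 4 × 1% × £30,000.00 = £1,200.00
Penalty, months 5–6: 2 × 3% × £30,000.00 = £1,800.00
Interest: £30,000.00 × ((1 + 0.0115)^6 − 1) = £30,000.00 × 0.0710144… = £2,130.4329…
Penalties + interest = £3,000.0000 + £2,130.4329… = £5,130.43

£5,130.43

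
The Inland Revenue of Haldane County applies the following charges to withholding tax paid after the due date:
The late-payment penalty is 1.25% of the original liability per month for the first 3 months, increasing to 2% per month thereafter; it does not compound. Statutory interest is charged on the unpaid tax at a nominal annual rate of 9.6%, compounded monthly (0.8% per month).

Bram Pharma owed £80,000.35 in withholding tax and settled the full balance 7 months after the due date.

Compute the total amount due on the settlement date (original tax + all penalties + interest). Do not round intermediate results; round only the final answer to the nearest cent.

£93,989.38

Penalty, months 1–3: 3 × 1.25% × £80,000.35 = £3,000.01…
Penalty, months 4–7: 4 × 2% × £80,000.35 = £6,400.03…
Interest: £80,000.35 × ((1 + 0.008)^7 − 1) = £80,000.35 × 0.0573621… = £4,588.9852…
Total = £80,000.35 + £9,400.0411… + £4,588.9852… = £93,989.38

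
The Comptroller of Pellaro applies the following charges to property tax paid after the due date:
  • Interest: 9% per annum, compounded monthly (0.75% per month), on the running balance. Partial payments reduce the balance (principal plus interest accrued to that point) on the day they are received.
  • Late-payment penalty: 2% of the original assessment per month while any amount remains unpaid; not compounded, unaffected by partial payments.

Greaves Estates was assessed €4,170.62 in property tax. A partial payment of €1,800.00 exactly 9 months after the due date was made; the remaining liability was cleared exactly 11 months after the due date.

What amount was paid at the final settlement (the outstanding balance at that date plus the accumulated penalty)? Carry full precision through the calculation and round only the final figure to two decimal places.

Balance at month 9: €4,170.6200 × (1 + 0.0075)^9 = €4,460.7318…
After €1,800.00 payment: €4,460.7318… − €1,800.00 = €2,660.7318…
Balance at month 11: €2,660.7318… × (1 + 0.0075)^2 = €2,700.7925…
Penalty: 11 × 2% × €4,170.62 = €917.54…
Final settlement = outstanding balance + penalty = €2,700.7925… + €917.54… = €3,618.33

€3,618.33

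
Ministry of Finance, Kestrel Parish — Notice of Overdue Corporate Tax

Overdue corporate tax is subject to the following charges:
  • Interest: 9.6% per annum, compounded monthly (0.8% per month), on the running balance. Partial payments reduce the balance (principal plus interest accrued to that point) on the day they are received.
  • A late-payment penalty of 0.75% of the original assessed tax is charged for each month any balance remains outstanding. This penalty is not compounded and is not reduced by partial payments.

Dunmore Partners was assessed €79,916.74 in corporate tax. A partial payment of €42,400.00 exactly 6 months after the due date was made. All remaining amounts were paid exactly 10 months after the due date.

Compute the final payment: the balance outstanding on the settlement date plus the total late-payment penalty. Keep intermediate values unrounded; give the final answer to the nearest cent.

Balance at month 6: €79,916.7400 × (1 + 0.008)^6 = €83,830.2869…
After €42,400.00 payment: €83,830.2869… − €42,400.00 = €41,430.2869…
Balance at month 10: €41,430.2869… × (1 + 0.008)^4 = €42,772.0503…
Penalty: 10 × 0.75% × €79,916.74 = €5,993.76…
Final settlement = outstanding balance + penalty = €42,772.0503… + €5,993.76… = €48,765.81

€48,765.81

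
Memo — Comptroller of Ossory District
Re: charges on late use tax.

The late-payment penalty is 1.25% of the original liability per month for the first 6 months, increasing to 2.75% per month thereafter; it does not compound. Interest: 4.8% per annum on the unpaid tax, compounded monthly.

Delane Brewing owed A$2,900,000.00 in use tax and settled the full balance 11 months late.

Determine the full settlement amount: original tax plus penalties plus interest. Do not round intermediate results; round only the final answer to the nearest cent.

Penalty, months 1–6: 6 × 1.25% × A$2,900,000.00 = A$217,500.00
Penalty, months 7–11: 5 × 2.75% × A$2,900,000.00 = A$398,750.00
Interest (4.8%/yr ÷ 12 = 0.4%/month): A$2,900,000.00 × ((1 + 0.004)^11 − 1) = A$130,182.8704…
Total = A$2,900,000.00 + A$616,250.0000 + A$130,182.8704… = A$3,646,432.87

A$3,646,432.87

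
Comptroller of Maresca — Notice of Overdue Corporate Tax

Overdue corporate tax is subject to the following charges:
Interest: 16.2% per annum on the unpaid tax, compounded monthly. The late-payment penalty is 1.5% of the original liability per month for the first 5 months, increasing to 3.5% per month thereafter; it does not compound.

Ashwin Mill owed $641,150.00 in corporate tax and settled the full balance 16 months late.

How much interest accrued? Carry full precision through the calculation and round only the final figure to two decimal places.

$153,433.78

Interest (16.2%/yr ÷ 12 = 1.35%/month): $641,150.00 × ((1 + 0.0135)^16 − 1) = $153,433.7793…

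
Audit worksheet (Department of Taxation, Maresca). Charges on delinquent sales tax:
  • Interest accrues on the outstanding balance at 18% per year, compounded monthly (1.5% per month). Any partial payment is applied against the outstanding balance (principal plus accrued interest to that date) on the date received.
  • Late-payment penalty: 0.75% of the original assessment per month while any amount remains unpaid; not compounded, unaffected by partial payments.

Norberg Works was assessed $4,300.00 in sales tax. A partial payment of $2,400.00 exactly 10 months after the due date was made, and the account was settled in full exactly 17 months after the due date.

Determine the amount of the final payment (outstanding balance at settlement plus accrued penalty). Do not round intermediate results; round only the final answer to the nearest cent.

Balance at month 10: $4,300.0000 × (1 + 0.015)^10 = $4,990.3255…
After $2,400.00 payment: $4,990.3255… − $2,400.00 = $2,590.3255…
Balance at month 17: $2,590.3255… × (1 + 0.015)^7 = $2,874.8596…
Penalty: 17 × 0.75% × $4,300.00 = $548.25
Final settlement = outstanding balance + penalty = $2,874.8596… + $548.25 = $3,423.11

$3,423.11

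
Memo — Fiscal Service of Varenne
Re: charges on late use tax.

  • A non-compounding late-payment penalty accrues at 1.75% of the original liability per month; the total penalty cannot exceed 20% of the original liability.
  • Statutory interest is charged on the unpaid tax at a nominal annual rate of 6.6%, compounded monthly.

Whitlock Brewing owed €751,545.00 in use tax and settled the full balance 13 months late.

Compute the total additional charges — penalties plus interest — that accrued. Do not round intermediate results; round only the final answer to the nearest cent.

Penalty (uncapped): 13 × 1.75% × €751,545.00 = €170,976.49…; cap = 20% × €751,545.00 = €150,309.00 → penalty = €150,309.00
Interest (6.6%/yr ÷ 12 = 0.55%/month): €751,545.00 × ((1 + 0.0055)^13 − 1) = €55,544.9955…
Penalties + interest = €150,309.0000 + €55,544.9955… = €205,854.00

€205,854.00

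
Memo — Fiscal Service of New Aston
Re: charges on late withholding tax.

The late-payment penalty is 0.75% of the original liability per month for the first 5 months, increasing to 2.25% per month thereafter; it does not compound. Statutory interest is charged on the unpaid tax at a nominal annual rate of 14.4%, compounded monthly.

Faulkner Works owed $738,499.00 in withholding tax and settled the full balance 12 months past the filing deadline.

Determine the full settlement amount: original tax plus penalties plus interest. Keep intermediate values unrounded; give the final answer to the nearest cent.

Penalty, months 1–5: 5 × 0.75% × $738,499.00 = $27,693.71…
Penalty, months 6–12: 7 × 2.25% × $738,499.00 = $116,313.59…
Interest (14.4%/yr ÷ 12 = 1.2%/month): $738,499.00 × ((1 + 0.012)^12 − 1) = $113,651.0261…
Total = $738,499.00 + $144,007.3050 + $113,651.0261… = $996,157.33

$996,157.33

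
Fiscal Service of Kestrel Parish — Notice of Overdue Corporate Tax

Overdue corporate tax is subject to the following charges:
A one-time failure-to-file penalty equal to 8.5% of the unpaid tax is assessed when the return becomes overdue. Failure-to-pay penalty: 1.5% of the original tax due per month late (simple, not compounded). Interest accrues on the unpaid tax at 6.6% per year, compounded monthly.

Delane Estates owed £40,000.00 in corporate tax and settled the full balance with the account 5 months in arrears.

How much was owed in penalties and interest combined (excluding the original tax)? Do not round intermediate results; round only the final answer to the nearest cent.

Failure-to-file penalty: 8.5% × £40,000.00 = £3,400.00
Failure-to-pay penalty: 5 × 1.5% × £40,000.00 = £3,000.00
Interest (6.6%/yr ÷ 12 = 0.55%/month): £40,000.00 × ((1 + 0.0055)^5 − 1) = £1,112.1667…
Penalties + interest = £6,400.0000 + £1,112.1667… = £7,512.17

£7,512.17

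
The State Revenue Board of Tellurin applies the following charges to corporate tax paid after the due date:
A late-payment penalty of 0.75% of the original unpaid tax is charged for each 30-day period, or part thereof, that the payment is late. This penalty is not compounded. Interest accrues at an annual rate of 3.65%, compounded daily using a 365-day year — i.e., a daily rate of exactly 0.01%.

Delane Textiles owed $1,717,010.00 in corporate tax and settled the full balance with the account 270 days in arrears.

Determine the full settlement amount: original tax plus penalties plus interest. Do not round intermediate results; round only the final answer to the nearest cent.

$1,879,896.58

Penalty periods: ⌈270/30⌉ = 9; penalty = 9 × 0.75% × $1,717,010.00 = $115,898.18…
Interest: $1,717,010.00 × ((1 + 0.0001)^270 − 1) = $1,717,010.00 × 0.02736642… = $46,988.4098…
Total = $1,717,010.00 + $115,898.1750 + $46,988.4098… = $1,879,896.58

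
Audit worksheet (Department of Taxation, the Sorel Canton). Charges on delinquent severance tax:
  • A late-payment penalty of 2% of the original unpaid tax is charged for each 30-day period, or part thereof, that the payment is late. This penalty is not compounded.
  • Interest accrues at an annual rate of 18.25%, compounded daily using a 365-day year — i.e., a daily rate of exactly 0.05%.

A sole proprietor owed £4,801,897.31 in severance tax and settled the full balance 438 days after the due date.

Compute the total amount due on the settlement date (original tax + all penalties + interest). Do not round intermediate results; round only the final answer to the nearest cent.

Penalty periods: ⌈438/30⌉ = 15; penalty = 15 × 2% × £4,801,897.31 = £1,440,569.19…
Interest: £4,801,897.31 × ((1 + 0.0005)^438 − 1) = £4,801,897.31 × 0.24476315… = £1,175,327.4960…
Total = £4,801,897.31 + £1,440,569.1930 + £1,175,327.4960… = £7,417,794.00

£7,417,794.00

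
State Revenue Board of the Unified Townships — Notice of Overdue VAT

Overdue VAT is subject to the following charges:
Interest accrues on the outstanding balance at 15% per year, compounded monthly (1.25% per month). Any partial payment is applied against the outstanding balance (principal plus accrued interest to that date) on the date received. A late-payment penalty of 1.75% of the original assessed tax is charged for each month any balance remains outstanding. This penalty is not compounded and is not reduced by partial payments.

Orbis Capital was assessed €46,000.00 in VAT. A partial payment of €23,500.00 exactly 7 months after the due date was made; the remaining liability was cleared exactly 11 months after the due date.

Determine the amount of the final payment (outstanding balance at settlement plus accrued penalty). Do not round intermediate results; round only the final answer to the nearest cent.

€36,893.30

Balance at month 7: €46,000.0000 × (1 + 0.0125)^7 = €50,179.1216…
After €23,500.00 payment: €50,179.1216… − €23,500.00 = €26,679.1216…
Balance at month 11: €26,679.1216… × (1 + 0.0125)^4 = €28,038.2985…
Penalty: 11 × 1.75% × €46,000.00 = €8,855.00
Final settlement = outstanding balance + penalty = €28,038.2985… + €8,855.00 = €36,893.30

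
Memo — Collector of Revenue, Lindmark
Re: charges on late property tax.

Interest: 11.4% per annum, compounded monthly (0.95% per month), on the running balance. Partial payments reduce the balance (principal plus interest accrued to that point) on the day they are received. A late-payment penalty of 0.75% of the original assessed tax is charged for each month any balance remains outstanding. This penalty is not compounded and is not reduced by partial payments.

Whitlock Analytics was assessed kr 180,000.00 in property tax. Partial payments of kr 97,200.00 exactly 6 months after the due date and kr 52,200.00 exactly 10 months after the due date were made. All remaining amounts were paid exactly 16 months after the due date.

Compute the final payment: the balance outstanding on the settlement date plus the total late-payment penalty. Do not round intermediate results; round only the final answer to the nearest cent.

kr 68,912.66

Balance at month 6: kr 180,000.0000 × (1 + 0.0095)^6 = kr 190,506.7836…
After kr 97,200.00 payment: kr 190,506.7836… − kr 97,200.00 = kr 93,306.7836…
Balance at month 10: kr 93,306.7836… × (1 + 0.0095)^4 = kr 96,903.2878…
After kr 52,200.00 payment: kr 96,903.2878… − kr 52,200.00 = kr 44,703.2878…
Balance at month 16: kr 44,703.2878… × (1 + 0.0095)^6 = kr 47,312.6643…
Penalty: 16 × 0.75% × kr 180,000.00 = kr 21,600.00
Final settlement = outstanding balance + penalty = kr 47,312.6643… + kr 21,600.00 = kr 68,912.66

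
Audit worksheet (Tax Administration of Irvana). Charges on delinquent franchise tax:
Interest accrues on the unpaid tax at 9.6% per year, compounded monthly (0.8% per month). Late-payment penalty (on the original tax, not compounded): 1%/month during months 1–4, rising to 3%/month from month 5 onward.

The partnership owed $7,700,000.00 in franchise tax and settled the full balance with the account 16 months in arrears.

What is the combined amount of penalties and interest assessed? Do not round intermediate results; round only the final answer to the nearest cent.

$4,127,002.26

Penalty, months 1–4: 4 × 1% × $7,700,000.00 = $308,000.00
Penalty, months 5–16: 12 × 3% × $7,700,000.00 = $2,772,000.00
Interest: $7,700,000.00 × ((1 + 0.008)^16 − 1) = $7,700,000.00 × 0.1359743… = $1,047,002.2638…
Penalties + interest = $3,080,000.0000 + $1,047,002.2638… = $4,127,002.26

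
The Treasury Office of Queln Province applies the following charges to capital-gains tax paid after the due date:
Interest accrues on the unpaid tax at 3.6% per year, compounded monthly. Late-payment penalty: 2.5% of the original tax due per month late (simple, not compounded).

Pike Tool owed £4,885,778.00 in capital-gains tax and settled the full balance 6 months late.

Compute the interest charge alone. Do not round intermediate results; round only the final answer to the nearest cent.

£88,606.23

Interest (3.6%/yr ÷ 12 = 0.3%/month): £4,885,778.00 × ((1 + 0.003)^6 − 1) = £88,606.2283…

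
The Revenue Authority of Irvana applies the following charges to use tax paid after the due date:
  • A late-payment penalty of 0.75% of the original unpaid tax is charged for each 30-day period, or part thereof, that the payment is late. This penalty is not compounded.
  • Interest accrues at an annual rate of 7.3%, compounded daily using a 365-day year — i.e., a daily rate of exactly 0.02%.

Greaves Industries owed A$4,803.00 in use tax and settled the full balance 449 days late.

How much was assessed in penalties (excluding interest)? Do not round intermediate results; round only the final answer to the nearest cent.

Penalty periods: ⌈449/30⌉ = 15; penalty = 15 × 0.75% × A$4,803.00 = A$540.34…

A$540.34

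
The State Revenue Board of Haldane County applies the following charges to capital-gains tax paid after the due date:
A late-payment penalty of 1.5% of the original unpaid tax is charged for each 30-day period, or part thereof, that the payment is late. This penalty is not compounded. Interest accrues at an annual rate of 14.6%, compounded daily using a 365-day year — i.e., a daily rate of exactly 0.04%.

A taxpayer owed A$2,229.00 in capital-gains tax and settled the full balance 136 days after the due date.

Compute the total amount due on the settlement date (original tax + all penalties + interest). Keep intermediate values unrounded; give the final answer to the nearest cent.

Penalty periods: ⌈136/30⌉ = 5; penalty = 5 × 1.5% × A$2,229.00 = A$167.18…
Interest: A$2,229.00 × ((1 + 0.0004)^136 − 1) = A$2,229.00 × 0.05589540… = A$124.5908…
Total = A$2,229.00 + A$167.1750 + A$124.5908… = A$2,520.77

A$2,520.77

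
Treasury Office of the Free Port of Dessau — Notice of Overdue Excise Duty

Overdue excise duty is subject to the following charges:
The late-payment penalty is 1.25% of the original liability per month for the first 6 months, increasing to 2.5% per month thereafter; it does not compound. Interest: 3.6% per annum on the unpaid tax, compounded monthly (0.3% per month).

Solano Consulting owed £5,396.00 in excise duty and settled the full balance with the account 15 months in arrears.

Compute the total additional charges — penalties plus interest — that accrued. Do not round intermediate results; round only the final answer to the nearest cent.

£1,866.79

Penalty, months 1–6: 6 × 1.25% × £5,396.00 = £404.70
Penalty, months 7–15: 9 × 2.5% × £5,396.00 = £1,214.10
Interest: £5,396.00 × ((1 + 0.003)^15 − 1) = £5,396.00 × 0.0459574… = £247.9861…
Penalties + interest = £1,618.8000 + £247.9861… = £1,866.79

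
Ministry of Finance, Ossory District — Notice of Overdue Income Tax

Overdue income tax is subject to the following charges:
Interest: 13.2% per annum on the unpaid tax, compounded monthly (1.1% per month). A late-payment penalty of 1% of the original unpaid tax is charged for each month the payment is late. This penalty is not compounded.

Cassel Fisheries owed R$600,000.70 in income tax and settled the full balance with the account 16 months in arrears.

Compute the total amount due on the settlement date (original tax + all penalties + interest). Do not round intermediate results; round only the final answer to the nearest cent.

R$810,776.58

Late-payment penalty: 16 × 1% × R$600,000.70 = R$96,000.11…
Interest: R$600,000.70 × ((1 + 0.011)^16 − 1) = R$600,000.70 × 0.1912927… = R$114,775.7686…
Total = R$600,000.70 + R$96,000.1120 + R$114,775.7686… = R$810,776.58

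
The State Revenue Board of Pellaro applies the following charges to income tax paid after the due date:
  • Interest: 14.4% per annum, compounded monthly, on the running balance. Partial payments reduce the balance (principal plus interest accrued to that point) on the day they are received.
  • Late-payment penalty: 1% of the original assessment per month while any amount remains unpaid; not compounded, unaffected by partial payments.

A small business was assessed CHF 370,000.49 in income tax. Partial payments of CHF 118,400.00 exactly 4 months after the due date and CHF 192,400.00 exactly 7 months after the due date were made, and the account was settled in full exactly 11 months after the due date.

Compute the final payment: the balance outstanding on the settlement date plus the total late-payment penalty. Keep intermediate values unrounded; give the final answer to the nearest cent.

CHF 132,065.43

Monthly rate = 14.4% ÷ 12 = 1.2%
Balance at month 4: CHF 370,000.4900 × (1 + 0.012)^4 = CHF 388,082.7591…
After CHF 118,400.00 payment: CHF 388,082.7591… − CHF 118,400.00 = CHF 269,682.7591…
Balance at month 7: CHF 269,682.7591… × (1 + 0.012)^3 = CHF 279,508.3073…
After CHF 192,400.00 payment: CHF 279,508.3073… − CHF 192,400.00 = CHF 87,108.3073…
Balance at month 11: CHF 87,108.3073… × (1 + 0.012)^4 = CHF 91,365.3716…
Penalty: 11 × 1% × CHF 370,000.49 = CHF 40,700.05…
Final settlement = outstanding balance + penalty = CHF 91,365.3716… + CHF 40,700.05… = CHF 132,065.43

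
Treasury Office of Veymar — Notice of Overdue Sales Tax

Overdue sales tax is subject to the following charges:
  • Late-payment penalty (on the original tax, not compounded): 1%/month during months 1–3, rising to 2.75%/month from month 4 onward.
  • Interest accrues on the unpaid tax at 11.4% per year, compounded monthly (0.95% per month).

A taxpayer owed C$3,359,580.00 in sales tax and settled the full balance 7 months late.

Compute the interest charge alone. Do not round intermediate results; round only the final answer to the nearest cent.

Interest: C$3,359,580.00 × ((1 + 0.0095)^7 − 1) = C$3,359,580.00 × 0.0684255… = C$229,881.0919…

C$229,881.09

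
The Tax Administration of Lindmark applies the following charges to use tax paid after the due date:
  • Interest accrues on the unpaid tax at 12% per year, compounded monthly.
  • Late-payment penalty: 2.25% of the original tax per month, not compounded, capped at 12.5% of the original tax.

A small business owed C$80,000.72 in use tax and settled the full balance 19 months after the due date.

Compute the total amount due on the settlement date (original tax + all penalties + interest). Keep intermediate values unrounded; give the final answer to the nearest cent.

Penalty (uncapped): 19 × 2.25% × C$80,000.72 = C$34,200.31…; cap = 12.5% × C$80,000.72 = C$10,000.09 → penalty = C$10,000.09
Interest (12%/yr ÷ 12 = 1%/month): C$80,000.72 × ((1 + 0.01)^19 − 1) = C$16,648.8659…
Total = C$80,000.72 + C$10,000.0900 + C$16,648.8659… = C$106,649.68

C$106,649.68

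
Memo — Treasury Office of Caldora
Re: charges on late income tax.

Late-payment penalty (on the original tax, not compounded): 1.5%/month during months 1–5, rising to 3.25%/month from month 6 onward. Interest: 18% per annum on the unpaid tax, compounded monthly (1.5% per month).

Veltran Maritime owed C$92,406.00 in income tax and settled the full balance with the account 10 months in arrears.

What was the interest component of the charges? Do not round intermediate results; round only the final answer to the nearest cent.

Interest: C$92,406.00 × ((1 + 0.015)^10 − 1) = C$92,406.00 × 0.1605408… = C$14,834.9355…

C$14,834.94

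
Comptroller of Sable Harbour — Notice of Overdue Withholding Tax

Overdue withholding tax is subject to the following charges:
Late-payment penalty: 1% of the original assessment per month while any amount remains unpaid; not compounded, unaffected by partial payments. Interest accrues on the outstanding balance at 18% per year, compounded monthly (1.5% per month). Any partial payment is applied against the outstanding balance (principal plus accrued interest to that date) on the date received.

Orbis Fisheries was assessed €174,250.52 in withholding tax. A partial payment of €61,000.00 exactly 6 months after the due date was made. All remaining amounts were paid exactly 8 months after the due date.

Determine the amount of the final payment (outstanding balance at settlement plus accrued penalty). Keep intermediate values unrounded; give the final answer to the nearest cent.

€147,388.24

Balance at month 6: €174,250.5200 × (1 + 0.015)^6 = €190,533.0573…
After €61,000.00 payment: €190,533.0573… − €61,000.00 = €129,533.0573…
Balance at month 8: €129,533.0573… × (1 + 0.015)^2 = €133,448.1940…
Penalty: 8 × 1% × €174,250.52 = €13,940.04…
Final settlement = outstanding balance + penalty = €133,448.1940… + €13,940.04… = €147,388.24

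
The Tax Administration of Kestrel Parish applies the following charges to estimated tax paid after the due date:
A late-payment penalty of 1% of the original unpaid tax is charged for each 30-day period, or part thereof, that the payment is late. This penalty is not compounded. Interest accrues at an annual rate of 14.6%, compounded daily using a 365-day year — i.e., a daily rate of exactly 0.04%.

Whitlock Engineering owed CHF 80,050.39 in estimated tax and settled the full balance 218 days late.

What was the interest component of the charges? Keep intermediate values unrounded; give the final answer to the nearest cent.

CHF 7,292.26

Interest: CHF 80,050.39 × ((1 + 0.0004)^218 − 1) = CHF 80,050.39 × 0.09109586… = CHF 7,292.2589…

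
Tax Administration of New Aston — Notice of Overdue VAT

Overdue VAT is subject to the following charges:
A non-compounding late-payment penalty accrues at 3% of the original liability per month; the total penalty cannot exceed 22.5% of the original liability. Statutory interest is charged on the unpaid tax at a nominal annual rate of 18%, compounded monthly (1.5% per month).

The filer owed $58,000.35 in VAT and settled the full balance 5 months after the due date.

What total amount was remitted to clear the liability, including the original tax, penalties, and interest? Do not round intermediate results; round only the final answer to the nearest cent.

Penalty: 5 × 3% × $58,000.35 = $8,700.05… (below the 22.5% cap of $13,050.08…)
Interest: $58,000.35 × ((1 + 0.015)^5 − 1) = $58,000.35 × 0.0772840… = $4,482.4993…
Total = $58,000.35 + $8,700.0525 + $4,482.4993… = $71,182.90

$71,182.90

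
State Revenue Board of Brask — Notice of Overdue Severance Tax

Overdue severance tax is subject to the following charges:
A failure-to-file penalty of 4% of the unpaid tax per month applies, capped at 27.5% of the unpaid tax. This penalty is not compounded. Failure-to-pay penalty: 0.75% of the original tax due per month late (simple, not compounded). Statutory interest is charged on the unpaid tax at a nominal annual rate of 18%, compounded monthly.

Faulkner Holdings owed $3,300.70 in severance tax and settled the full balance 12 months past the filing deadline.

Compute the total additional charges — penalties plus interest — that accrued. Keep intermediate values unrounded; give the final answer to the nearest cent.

$1,850.43

Failure-to-file: 12 × 4% × $3,300.70 = $1,584.34…, capped at 27.5% × $3,300.70 = $907.69…
Failure-to-pay penalty = 0.75% × $3,300.70 × 12 mo = $297.06…
Interest (18%/yr ÷ 12 = 1.5%/month): $3,300.70 × ((1 + 0.015)^12 − 1) = $645.6769…
Penalties + interest = $1,204.7555 + $645.6769… = $1,850.43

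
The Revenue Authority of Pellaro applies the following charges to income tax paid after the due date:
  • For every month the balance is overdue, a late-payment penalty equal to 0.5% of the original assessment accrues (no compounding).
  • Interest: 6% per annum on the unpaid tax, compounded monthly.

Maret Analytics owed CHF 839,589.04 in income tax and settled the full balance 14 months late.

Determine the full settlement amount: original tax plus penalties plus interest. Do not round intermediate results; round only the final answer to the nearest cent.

CHF 959,080.30

Late-payment penalty = 0.5% × CHF 839,589.04 × 14 mo = CHF 58,771.23…
Interest (6%/yr ÷ 12 = 0.5%/month): CHF 839,589.04 × ((1 + 0.005)^14 − 1) = CHF 60,720.0297…
Total = CHF 839,589.04 + CHF 58,771.2328 + CHF 60,720.0297… = CHF 959,080.30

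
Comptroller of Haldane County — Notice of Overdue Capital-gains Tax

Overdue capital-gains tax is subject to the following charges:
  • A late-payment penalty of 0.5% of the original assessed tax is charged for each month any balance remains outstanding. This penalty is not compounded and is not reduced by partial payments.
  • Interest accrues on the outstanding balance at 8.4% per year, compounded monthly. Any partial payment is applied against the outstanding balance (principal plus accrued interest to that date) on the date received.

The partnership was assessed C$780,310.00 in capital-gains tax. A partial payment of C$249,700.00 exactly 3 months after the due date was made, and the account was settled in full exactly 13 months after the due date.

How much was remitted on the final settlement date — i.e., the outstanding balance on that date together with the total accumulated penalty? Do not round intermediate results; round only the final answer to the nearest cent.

C$637,358.62

Monthly rate = 8.4% ÷ 12 = 0.7%
Balance at month 3: C$780,310.0000 × (1 + 0.007)^3 = C$796,811.4832…
After C$249,700.00 payment: C$796,811.4832… − C$249,700.00 = C$547,111.4832…
Balance at month 13: C$547,111.4832… × (1 + 0.007)^10 = C$586,638.4652…
Penalty: 13 × 0.5% × C$780,310.00 = C$50,720.15
Final settlement = outstanding balance + penalty = C$586,638.4652… + C$50,720.15 = C$637,358.62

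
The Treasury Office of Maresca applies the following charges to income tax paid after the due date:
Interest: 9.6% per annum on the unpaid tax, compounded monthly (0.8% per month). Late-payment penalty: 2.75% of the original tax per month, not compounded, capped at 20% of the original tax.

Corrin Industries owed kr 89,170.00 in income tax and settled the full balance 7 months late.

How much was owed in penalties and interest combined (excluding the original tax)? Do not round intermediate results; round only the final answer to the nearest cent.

kr 22,280.20

Penalty: 7 × 2.75% × kr 89,170.00 = kr 17,165.23… (below the 20% cap of kr 17,834.00)
Interest: kr 89,170.00 × ((1 + 0.008)^7 − 1) = kr 89,170.00 × 0.0573621… = kr 5,114.9753…
Penalties + interest = kr 17,165.2250 + kr 5,114.9753… = kr 22,280.20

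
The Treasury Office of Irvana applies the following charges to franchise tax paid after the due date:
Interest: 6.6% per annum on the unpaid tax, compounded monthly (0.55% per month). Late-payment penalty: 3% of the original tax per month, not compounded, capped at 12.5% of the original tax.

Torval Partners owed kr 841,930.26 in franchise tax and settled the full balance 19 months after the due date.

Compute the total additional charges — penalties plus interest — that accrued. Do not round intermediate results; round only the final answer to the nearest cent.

kr 197,716.86

Penalty (uncapped): 19 × 3% × kr 841,930.26 = kr 479,900.25…; cap = 12.5% × kr 841,930.26 = kr 105,241.28… → penalty = kr 105,241.28…
Interest: kr 841,930.26 × ((1 + 0.0055)^19 − 1) = kr 841,930.26 × 0.1098376… = kr 92,475.5768…
Penalties + interest = kr 105,241.2825 + kr 92,475.5768… = kr 197,716.86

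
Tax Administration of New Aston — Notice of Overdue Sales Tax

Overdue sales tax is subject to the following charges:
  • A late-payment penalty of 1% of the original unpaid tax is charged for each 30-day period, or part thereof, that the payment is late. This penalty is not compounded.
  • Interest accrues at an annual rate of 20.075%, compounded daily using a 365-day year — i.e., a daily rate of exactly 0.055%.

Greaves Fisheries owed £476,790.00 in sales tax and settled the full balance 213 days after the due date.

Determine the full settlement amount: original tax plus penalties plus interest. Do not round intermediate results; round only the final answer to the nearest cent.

£574,175.24

Penalty periods: ⌈213/30⌉ = 8; penalty = 8 × 1% × £476,790.00 = £38,143.20
Interest: £476,790.00 × ((1 + 0.00055)^213 − 1) = £476,790.00 × 0.12425185… = £59,242.0414…
Total = £476,790.00 + £38,143.2000 + £59,242.0414… = £574,175.24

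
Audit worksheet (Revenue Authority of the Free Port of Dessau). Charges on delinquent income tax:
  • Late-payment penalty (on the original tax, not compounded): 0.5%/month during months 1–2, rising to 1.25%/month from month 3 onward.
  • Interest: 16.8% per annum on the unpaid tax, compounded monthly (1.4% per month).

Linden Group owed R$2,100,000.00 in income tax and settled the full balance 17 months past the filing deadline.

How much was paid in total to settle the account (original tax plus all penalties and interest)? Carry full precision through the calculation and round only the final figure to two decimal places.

Penalty, months 1–2: 2 × 0.5% × R$2,100,000.00 = R$21,000.00
Penalty, months 3–17: 15 × 1.25% × R$2,100,000.00 = R$393,750.00
Interest: R$2,100,000.00 × ((1 + 0.014)^17 − 1) = R$2,100,000.00 × 0.2666168… = R$559,895.2242…
Total = R$2,100,000.00 + R$414,750.0000 + R$559,895.2242… = R$3,074,645.22

R$3,074,645.22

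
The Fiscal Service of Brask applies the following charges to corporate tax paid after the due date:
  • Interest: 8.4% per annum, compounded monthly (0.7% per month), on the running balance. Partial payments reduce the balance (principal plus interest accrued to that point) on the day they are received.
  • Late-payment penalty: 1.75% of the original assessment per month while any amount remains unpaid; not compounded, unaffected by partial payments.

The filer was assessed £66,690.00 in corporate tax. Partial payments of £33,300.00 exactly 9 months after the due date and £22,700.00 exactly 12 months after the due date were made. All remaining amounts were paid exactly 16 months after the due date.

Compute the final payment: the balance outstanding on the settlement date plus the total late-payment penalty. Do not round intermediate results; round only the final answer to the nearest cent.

£34,929.05

Balance at month 9: £66,690.0000 × (1 + 0.007)^9 = £71,011.0529…
After £33,300.00 payment: £71,011.0529… − £33,300.00 = £37,711.0529…
Balance at month 12: £37,711.0529… × (1 + 0.007)^3 = £38,508.5415…
After £22,700.00 payment: £38,508.5415… − £22,700.00 = £15,808.5415…
Balance at month 16: £15,808.5415… × (1 + 0.007)^4 = £16,255.8501…
Penalty: 16 × 1.75% × £66,690.00 = £18,673.20
Final settlement = outstanding balance + penalty = £16,255.8501… + £18,673.20 = £34,929.05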